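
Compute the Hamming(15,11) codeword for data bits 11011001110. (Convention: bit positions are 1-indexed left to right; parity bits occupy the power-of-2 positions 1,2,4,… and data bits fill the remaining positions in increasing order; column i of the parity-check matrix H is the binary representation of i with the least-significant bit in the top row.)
Codeword c = d · G (mod 2), d = 11011001110:
  c[0] = d·G[:,0] = (11011001110)·(11011010101) mod 2 = 1+1+0+1+1+0+0+0+1+0+0 mod 2 = 1
  c[1] = d·G[:,1] = (11011001110)·(10110110011) mod 2 = 1+0+0+1+0+0+0+0+0+1+0 mod 2 = 1
  c[2] = d·G[:,2] = (11011001110)·(10000000000) mod 2 = 1+0+0+0+0+0+0+0+0+0+0 mod 2 = 1
  c[3] = d·G[:,3] = (11011001110)·(01110001111) mod 2 = 0+1+0+1+0+0+0+1+1+1+0 mod 2 = 1
  c[4] = d·G[:,4] = (11011001110)·(01000000000) mod 2 = 0+1+0+0+0+0+0+0+0+0+0 mod 2 = 1
  c[5] = d·G[:,5] = (11011001110)·(00100000000) mod 2 = 0+0+0+0+0+0+0+0+0+0+0 mod 2 = 0
  c[6] = d·G[:,6] = (11011001110)·(00010000000) mod 2 = 0+0+0+1+0+0+0+0+0+0+0 mod 2 = 1
  c[7] = d·G[:,7] = (11011001110)·(00001111111) mod 2 = 0+0+0+0+1+0+0+1+1+1+0 mod 2 = 0
  c[8] = d·G[:,8] = (11011001110)·(00001000000) mod 2 = 0+0+0+0+1+0+0+0+0+0+0 mod 2 = 1
  c[9] = d·G[:,9] = (11011001110)·(00000100000) mod 2 = 0+0+0+0+0+0+0+0+0+0+0 mod 2 = 0
  c[10] = d·G[:,10] = (11011001110)·(00000010000) mod 2 = 0+0+0+0+0+0+0+0+0+0+0 mod 2 = 0
  c[11] = d·G[:,11] = (11011001110)·(00000001000) mod 2 = 0+0+0+0+0+0+0+1+0+0+0 mod 2 = 1
  c[12] = d·G[:,12] = (11011001110)·(00000000100) mod 2 = 0+0+0+0+0+0+0+0+1+0+0 mod 2 = 1
  c[13] = d·G[:,13] = (11011001110)·(00000000010) mod 2 = 0+0+0+0+0+0+0+0+0+1+0 mod 2 = 1
  c[14] = d·G[:,14] = (11011001110)·(00000000001) mod 2 = 0+0+0+0+0+0+0+0+0+0+0 mod 2 = 0
Codeword = 111110101001110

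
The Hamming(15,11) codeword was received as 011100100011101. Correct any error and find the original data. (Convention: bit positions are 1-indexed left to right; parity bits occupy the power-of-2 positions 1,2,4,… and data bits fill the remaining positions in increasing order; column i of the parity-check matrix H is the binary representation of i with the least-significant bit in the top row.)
Syndrome s = H · r^T (mod 2), r = 011100100011101:
  s[0] = (101010101010101)·(011100100011101) mod 2 = 0+0+1+0+0+0+1+0+0+0+1+0+1+0+1 mod 2 = 1
  s[1] = (011001100110011)·(011100100011101) mod 2 = 0+1+1+0+0+0+1+0+0+0+1+0+0+0+1 mod 2 = 1
  s[2] = (000111100001111)·(011100100011101) mod 2 = 0+0+0+1+0+0+1+0+0+0+0+1+1+0+1 mod 2 = 1
  s[3] = (000000011111111)·(011100100011101) mod 2 = 0+0+0+0+0+0+0+0+0+0+1+1+1+0+1 mod 2 = 0
Syndrome = 1110
Column 7 of H equals this syndrome → error at bit 7 (1-indexed).
Flip bit 7: 011100100011101 → 011100000011101
Extract data bits at positions {3,5,6,7,9,10,11,12,13,14,15}: 10000011101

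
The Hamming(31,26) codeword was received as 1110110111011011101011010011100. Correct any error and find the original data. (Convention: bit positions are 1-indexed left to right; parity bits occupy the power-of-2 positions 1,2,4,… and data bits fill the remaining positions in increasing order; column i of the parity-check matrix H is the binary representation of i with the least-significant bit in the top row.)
Syndrome s = H · r^T (mod 2), r = 1110110111011011101011010011100:
  s[0] = (1010101010101010101010101010101)·(1110110111011011101011010011100) mod 2 = 1+0+1+0+1+0+0+0+1+0+0+0+1+0+1+0+1+0+1+0+1+0+0+0+0+0+1+0+1+0+0 mod 2 = 1
  s[1] = (0110011001100110011001100110011)·(1110110111011011101011010011100) mod 2 = 0+1+1+0+0+1+0+0+0+1+0+0+0+0+1+0+0+0+1+0+0+1+0+0+0+0+1+0+0+0+0 mod 2 = 0
  s[2] = (0001111000011110000111100001111)·(1110110111011011101011010011100) mod 2 = 0+0+0+0+1+1+0+0+0+0+0+1+1+0+1+0+0+0+0+0+1+1+0+0+0+0+0+1+1+0+0 mod 2 = 1
  s[3] = (0000000111111110000000011111111)·(1110110111011011101011010011100) mod 2 = 0+0+0+0+0+0+0+1+1+1+0+1+1+0+1+0+0+0+0+0+0+0+0+1+0+0+1+1+1+0+0 mod 2 = 0
  s[4] = (0000000000000001111111111111111)·(1110110111011011101011010011100) mod 2 = 0+0+0+0+0+0+0+0+0+0+0+0+0+0+0+1+1+0+1+0+1+1+0+1+0+0+1+1+1+0+0 mod 2 = 1
Syndrome = 10101
Column 21 of H equals this syndrome → error at bit 21 (1-indexed).
Flip bit 21: 1110110111011011101011010011100 → 1110110111011011101001010011100
Extract data bits at positions {3,5,6,7,9,10,11,12,13,14,15,17,18,19,20,21,22,23,24,25,26,27,28,29,30,31}: 11101101101101001010011100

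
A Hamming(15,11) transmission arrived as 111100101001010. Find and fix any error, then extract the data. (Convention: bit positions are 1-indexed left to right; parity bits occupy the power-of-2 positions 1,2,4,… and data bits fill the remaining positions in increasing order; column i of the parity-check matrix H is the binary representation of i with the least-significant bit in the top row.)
Syndrome s = H · r^T (mod 2), r = 111100101001010:
  s[0] = (101010101010101)·(111100101001010) mod 2 = 1+0+1+0+0+0+1+0+1+0+0+0+0+0+0 mod 2 = 0
  s[1] = (011001100110011)·(111100101001010) mod 2 = 0+1+1+0+0+0+1+0+0+0+0+0+0+1+0 mod 2 = 0
  s[2] = (000111100001111)·(111100101001010) mod 2 = 0+0+0+1+0+0+1+0+0+0+0+1+0+1+0 mod 2 = 0
  s[3] = (000000011111111)·(111100101001010) mod 2 = 0+0+0+0+0+0+0+0+1+0+0+1+0+1+0 mod 2 = 1
Syndrome = 0001
Column 8 of H equals this syndrome → error at bit 8 (1-indexed).
Flip bit 8: 111100101001010 → 111100111001010
Extract data bits at positions {3,5,6,7,9,10,11,12,13,14,15}: 10011001010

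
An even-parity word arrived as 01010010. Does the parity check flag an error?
Sum of received bits: 0+1+0+1+0+0+1+0 = 3; 3 mod 2 = 1. Result is 1 ≠ 0 → error detected.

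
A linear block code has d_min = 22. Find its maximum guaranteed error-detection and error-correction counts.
(a) Detection requires d_min ≥ e+1, so e ≤ d_min − 1 = 21.
(b) Correction requires d_min ≥ 2t+1, so t ≤ ⌊(d_min − 1)/2⌋ = ⌊21/2⌋ = 10.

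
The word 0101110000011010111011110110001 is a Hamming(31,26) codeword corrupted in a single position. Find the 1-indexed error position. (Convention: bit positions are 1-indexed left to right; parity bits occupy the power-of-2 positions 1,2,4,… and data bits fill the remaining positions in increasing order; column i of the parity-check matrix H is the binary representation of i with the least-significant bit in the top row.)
Syndrome s = H · r^T (mod 2), r = 0101110000011010111011110110001:
  s[0] = (1010101010101010101010101010101)·(0101110000011010111011110110001) mod 2 = 0+0+0+0+1+0+0+0+0+0+0+0+1+0+1+0+1+0+1+0+1+0+1+0+0+0+1+0+0+0+1 mod 2 = 1
  s[1] = (0110011001100110011001100110011)·(0101110000011010111011110110001) mod 2 = 0+1+0+0+0+1+0+0+0+0+0+0+0+0+1+0+0+1+1+0+0+1+1+0+0+1+1+0+0+0+1 mod 2 = 0
  s[2] = (0001111000011110000111100001111)·(0101110000011010111011110110001) mod 2 = 0+0+0+1+1+1+0+0+0+0+0+1+1+0+1+0+0+0+0+0+1+1+1+0+0+0+0+0+0+0+1 mod 2 = 0
  s[3] = (0000000111111110000000011111111)·(0101110000011010111011110110001) mod 2 = 0+0+0+0+0+0+0+0+0+0+0+1+1+0+1+0+0+0+0+0+0+0+0+1+0+1+1+0+0+0+1 mod 2 = 1
  s[4] = (0000000000000001111111111111111)·(0101110000011010111011110110001) mod 2 = 0+0+0+0+0+0+0+0+0+0+0+0+0+0+0+0+1+1+1+0+1+1+1+1+0+1+1+0+0+0+1 mod 2 = 0
Syndrome = 10010
Column i of H is the binary representation of i, so the syndrome is the binary index of the flipped bit.
Read s = 10010 with s[0] as LSB: 1·2^0 + 0·2^1 + 0·2^2 + 1·2^3 + 0·2^4 = 9.
Error is at bit position 9.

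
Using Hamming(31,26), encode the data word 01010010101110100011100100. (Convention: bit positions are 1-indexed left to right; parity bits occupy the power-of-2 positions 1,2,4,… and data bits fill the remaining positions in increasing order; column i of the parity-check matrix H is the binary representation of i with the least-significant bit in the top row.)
Codeword c = d · G (mod 2), d = 01010010101110100011100100:
  c[0] = d·G[:,0] = (01010010101110100011100100)·(11011010101101010101010101) mod 2 = 0+1+0+1+0+0+1+0+1+0+1+1+0+0+0+0+0+0+0+1+0+0+0+1+0+0 mod 2 = 0
  c[1] = d·G[:,1] = (01010010101110100011100100)·(10110110011011001100110011) mod 2 = 0+0+0+1+0+0+1+0+0+0+1+0+1+0+0+0+0+0+0+0+1+0+0+0+0+0 mod 2 = 1
  c[2] = d·G[:,2] = (01010010101110100011100100)·(10000000000000000000000000) mod 2 = 0+0+0+0+0+0+0+0+0+0+0+0+0+0+0+0+0+0+0+0+0+0+0+0+0+0 mod 2 = 0
  c[3] = d·G[:,3] = (01010010101110100011100100)·(01110001111000111100001111) mod 2 = 0+1+0+1+0+0+0+0+1+0+1+0+0+0+1+0+0+0+0+0+0+0+0+1+0+0 mod 2 = 0
  c[4] = d·G[:,4] = (01010010101110100011100100)·(01000000000000000000000000) mod 2 = 0+1+0+0+0+0+0+0+0+0+0+0+0+0+0+0+0+0+0+0+0+0+0+0+0+0 mod 2 = 1
  c[5] = d·G[:,5] = (01010010101110100011100100)·(00100000000000000000000000) mod 2 = 0+0+0+0+0+0+0+0+0+0+0+0+0+0+0+0+0+0+0+0+0+0+0+0+0+0 mod 2 = 0
  c[6] = d·G[:,6] = (01010010101110100011100100)·(00010000000000000000000000) mod 2 = 0+0+0+1+0+0+0+0+0+0+0+0+0+0+0+0+0+0+0+0+0+0+0+0+0+0 mod 2 = 1
  c[7] = d·G[:,7] = (01010010101110100011100100)·(00001111111000000011111111) mod 2 = 0+0+0+0+0+0+1+0+1+0+1+0+0+0+0+0+0+0+1+1+1+0+0+1+0+0 mod 2 = 1
  c[8] = d·G[:,8] = (01010010101110100011100100)·(00001000000000000000000000) mod 2 = 0+0+0+0+0+0+0+0+0+0+0+0+0+0+0+0+0+0+0+0+0+0+0+0+0+0 mod 2 = 0
  c[9] = d·G[:,9] = (01010010101110100011100100)·(00000100000000000000000000) mod 2 = 0+0+0+0+0+0+0+0+0+0+0+0+0+0+0+0+0+0+0+0+0+0+0+0+0+0 mod 2 = 0
  c[10] = d·G[:,10] = (01010010101110100011100100)·(00000010000000000000000000) mod 2 = 0+0+0+0+0+0+1+0+0+0+0+0+0+0+0+0+0+0+0+0+0+0+0+0+0+0 mod 2 = 1
  c[11] = d·G[:,11] = (01010010101110100011100100)·(00000001000000000000000000) mod 2 = 0+0+0+0+0+0+0+0+0+0+0+0+0+0+0+0+0+0+0+0+0+0+0+0+0+0 mod 2 = 0
  c[12] = d·G[:,12] = (01010010101110100011100100)·(00000000100000000000000000) mod 2 = 0+0+0+0+0+0+0+0+1+0+0+0+0+0+0+0+0+0+0+0+0+0+0+0+0+0 mod 2 = 1
  c[13] = d·G[:,13] = (01010010101110100011100100)·(00000000010000000000000000) mod 2 = 0+0+0+0+0+0+0+0+0+0+0+0+0+0+0+0+0+0+0+0+0+0+0+0+0+0 mod 2 = 0
  c[14] = d·G[:,14] = (01010010101110100011100100)·(00000000001000000000000000) mod 2 = 0+0+0+0+0+0+0+0+0+0+1+0+0+0+0+0+0+0+0+0+0+0+0+0+0+0 mod 2 = 1
  c[15] = d·G[:,15] = (01010010101110100011100100)·(00000000000111111111111111) mod 2 = 0+0+0+0+0+0+0+0+0+0+0+1+1+0+1+0+0+0+1+1+1+0+0+1+0+0 mod 2 = 1
  c[16] = d·G[:,16] = (01010010101110100011100100)·(00000000000100000000000000) mod 2 = 0+0+0+0+0+0+0+0+0+0+0+1+0+0+0+0+0+0+0+0+0+0+0+0+0+0 mod 2 = 1
  c[17] = d·G[:,17] = (01010010101110100011100100)·(00000000000010000000000000) mod 2 = 0+0+0+0+0+0+0+0+0+0+0+0+1+0+0+0+0+0+0+0+0+0+0+0+0+0 mod 2 = 1
  c[18] = d·G[:,18] = (01010010101110100011100100)·(00000000000001000000000000) mod 2 = 0+0+0+0+0+0+0+0+0+0+0+0+0+0+0+0+0+0+0+0+0+0+0+0+0+0 mod 2 = 0
  c[19] = d·G[:,19] = (01010010101110100011100100)·(00000000000000100000000000) mod 2 = 0+0+0+0+0+0+0+0+0+0+0+0+0+0+1+0+0+0+0+0+0+0+0+0+0+0 mod 2 = 1
  c[20] = d·G[:,20] = (01010010101110100011100100)·(00000000000000010000000000) mod 2 = 0+0+0+0+0+0+0+0+0+0+0+0+0+0+0+0+0+0+0+0+0+0+0+0+0+0 mod 2 = 0
  c[21] = d·G[:,21] = (01010010101110100011100100)·(00000000000000001000000000) mod 2 = 0+0+0+0+0+0+0+0+0+0+0+0+0+0+0+0+0+0+0+0+0+0+0+0+0+0 mod 2 = 0
  c[22] = d·G[:,22] = (01010010101110100011100100)·(00000000000000000100000000) mod 2 = 0+0+0+0+0+0+0+0+0+0+0+0+0+0+0+0+0+0+0+0+0+0+0+0+0+0 mod 2 = 0
  c[23] = d·G[:,23] = (01010010101110100011100100)·(00000000000000000010000000) mod 2 = 0+0+0+0+0+0+0+0+0+0+0+0+0+0+0+0+0+0+1+0+0+0+0+0+0+0 mod 2 = 1
  c[24] = d·G[:,24] = (01010010101110100011100100)·(00000000000000000001000000) mod 2 = 0+0+0+0+0+0+0+0+0+0+0+0+0+0+0+0+0+0+0+1+0+0+0+0+0+0 mod 2 = 1
  c[25] = d·G[:,25] = (01010010101110100011100100)·(00000000000000000000100000) mod 2 = 0+0+0+0+0+0+0+0+0+0+0+0+0+0+0+0+0+0+0+0+1+0+0+0+0+0 mod 2 = 1
  c[26] = d·G[:,26] = (01010010101110100011100100)·(00000000000000000000010000) mod 2 = 0+0+0+0+0+0+0+0+0+0+0+0+0+0+0+0+0+0+0+0+0+0+0+0+0+0 mod 2 = 0
  c[27] = d·G[:,27] = (01010010101110100011100100)·(00000000000000000000001000) mod 2 = 0+0+0+0+0+0+0+0+0+0+0+0+0+0+0+0+0+0+0+0+0+0+0+0+0+0 mod 2 = 0
  c[28] = d·G[:,28] = (01010010101110100011100100)·(00000000000000000000000100) mod 2 = 0+0+0+0+0+0+0+0+0+0+0+0+0+0+0+0+0+0+0+0+0+0+0+1+0+0 mod 2 = 1
  c[29] = d·G[:,29] = (01010010101110100011100100)·(00000000000000000000000010) mod 2 = 0+0+0+0+0+0+0+0+0+0+0+0+0+0+0+0+0+0+0+0+0+0+0+0+0+0 mod 2 = 0
  c[30] = d·G[:,30] = (01010010101110100011100100)·(00000000000000000000000001) mod 2 = 0+0+0+0+0+0+0+0+0+0+0+0+0+0+0+0+0+0+0+0+0+0+0+0+0+0 mod 2 = 0
Codeword = 0100101100101011110100011100100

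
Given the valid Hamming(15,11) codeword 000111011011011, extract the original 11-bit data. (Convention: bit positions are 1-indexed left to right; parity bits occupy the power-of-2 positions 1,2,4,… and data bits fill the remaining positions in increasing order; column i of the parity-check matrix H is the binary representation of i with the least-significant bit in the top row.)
Parity bits occupy power-of-2 positions; data bits are at positions {3,5,6,7,9,10,11,12,13,14,15} (1-indexed).
Extract: c[3]=0 c[5]=1 c[6]=1 c[7]=0 c[9]=1 c[10]=0 c[11]=1 c[12]=1 c[13]=0 c[14]=1 c[15]=1
Data = 01101011011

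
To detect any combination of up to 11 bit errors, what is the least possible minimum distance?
Detecting e errors requires d_min ≥ e + 1 = 11 + 1 = 12.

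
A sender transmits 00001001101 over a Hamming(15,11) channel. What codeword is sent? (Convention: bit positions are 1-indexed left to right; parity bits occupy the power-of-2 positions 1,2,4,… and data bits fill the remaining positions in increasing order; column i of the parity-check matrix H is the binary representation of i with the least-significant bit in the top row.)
Codeword c = d · G (mod 2), d = 00001001101:
  c[0] = d·G[:,0] = (00001001101)·(11011010101) mod 2 = 0+0+0+0+1+0+0+0+1+0+1 mod 2 = 1
  c[1] = d·G[:,1] = (00001001101)·(10110110011) mod 2 = 0+0+0+0+0+0+0+0+0+0+1 mod 2 = 1
  c[2] = d·G[:,2] = (00001001101)·(10000000000) mod 2 = 0+0+0+0+0+0+0+0+0+0+0 mod 2 = 0
  c[3] = d·G[:,3] = (00001001101)·(01110001111) mod 2 = 0+0+0+0+0+0+0+1+1+0+1 mod 2 = 1
  c[4] = d·G[:,4] = (00001001101)·(01000000000) mod 2 = 0+0+0+0+0+0+0+0+0+0+0 mod 2 = 0
  c[5] = d·G[:,5] = (00001001101)·(00100000000) mod 2 = 0+0+0+0+0+0+0+0+0+0+0 mod 2 = 0
  c[6] = d·G[:,6] = (00001001101)·(00010000000) mod 2 = 0+0+0+0+0+0+0+0+0+0+0 mod 2 = 0
  c[7] = d·G[:,7] = (00001001101)·(00001111111) mod 2 = 0+0+0+0+1+0+0+1+1+0+1 mod 2 = 0
  c[8] = d·G[:,8] = (00001001101)·(00001000000) mod 2 = 0+0+0+0+1+0+0+0+0+0+0 mod 2 = 1
  c[9] = d·G[:,9] = (00001001101)·(00000100000) mod 2 = 0+0+0+0+0+0+0+0+0+0+0 mod 2 = 0
  c[10] = d·G[:,10] = (00001001101)·(00000010000) mod 2 = 0+0+0+0+0+0+0+0+0+0+0 mod 2 = 0
  c[11] = d·G[:,11] = (00001001101)·(00000001000) mod 2 = 0+0+0+0+0+0+0+1+0+0+0 mod 2 = 1
  c[12] = d·G[:,12] = (00001001101)·(00000000100) mod 2 = 0+0+0+0+0+0+0+0+1+0+0 mod 2 = 1
  c[13] = d·G[:,13] = (00001001101)·(00000000010) mod 2 = 0+0+0+0+0+0+0+0+0+0+0 mod 2 = 0
  c[14] = d·G[:,14] = (00001001101)·(00000000001) mod 2 = 0+0+0+0+0+0+0+0+0+0+1 mod 2 = 1
Codeword = 110100001001101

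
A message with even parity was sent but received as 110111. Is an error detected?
Sum of received bits: 1+1+0+1+1+1 = 5; 5 mod 2 = 1. Result is 1 ≠ 0 → error detected.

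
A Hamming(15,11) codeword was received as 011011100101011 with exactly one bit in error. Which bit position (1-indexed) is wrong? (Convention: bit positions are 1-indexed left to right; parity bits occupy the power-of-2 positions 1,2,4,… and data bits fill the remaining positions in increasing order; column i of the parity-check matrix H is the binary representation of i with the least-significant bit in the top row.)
Syndrome s = H · r^T (mod 2), r = 011011100101011:
  s[0] = (101010101010101)·(011011100101011) mod 2 = 0+0+1+0+1+0+1+0+0+0+0+0+0+0+1 mod 2 = 0
  s[1] = (011001100110011)·(011011100101011) mod 2 = 0+1+1+0+0+1+1+0+0+1+0+0+0+1+1 mod 2 = 1
  s[2] = (000111100001111)·(011011100101011) mod 2 = 0+0+0+0+1+1+1+0+0+0+0+1+0+1+1 mod 2 = 0
  s[3] = (000000011111111)·(011011100101011) mod 2 = 0+0+0+0+0+0+0+0+0+1+0+1+0+1+1 mod 2 = 0
Syndrome = 0100
Column i of H is the binary representation of i, so the syndrome is the binary index of the flipped bit.
Read s = 0100 with s[0] as LSB: 0·2^0 + 1·2^1 + 0·2^2 + 0·2^3 = 2.
Error is at bit position 2.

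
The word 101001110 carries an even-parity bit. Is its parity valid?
Sum of all bits: 1+0+1+0+0+1+1+1+0 = 5; 5 mod 2 = 1. Result is 1 → parity error detected.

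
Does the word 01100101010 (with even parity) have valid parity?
Sum of all bits: 0+1+1+0+0+1+0+1+0+1+0 = 5; 5 mod 2 = 1. Result is 1 → parity error detected.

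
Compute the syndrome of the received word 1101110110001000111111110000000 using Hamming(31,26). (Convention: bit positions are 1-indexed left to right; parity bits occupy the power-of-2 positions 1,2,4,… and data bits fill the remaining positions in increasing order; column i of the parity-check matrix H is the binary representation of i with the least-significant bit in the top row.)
Syndrome s = H · r^T (mod 2), r = 1101110110001000111111110000000:
  s[0] = (1010101010101010101010101010101)·(1101110110001000111111110000000) mod 2 = 1+0+0+0+1+0+0+0+1+0+0+0+1+0+0+0+1+0+1+0+1+0+1+0+0+0+0+0+0+0+0 mod 2 = 0
  s[1] = (0110011001100110011001100110011)·(1101110110001000111111110000000) mod 2 = 0+1+0+0+0+1+0+0+0+0+0+0+0+0+0+0+0+1+1+0+0+1+1+0+0+0+0+0+0+0+0 mod 2 = 0
  s[2] = (0001111000011110000111100001111)·(1101110110001000111111110000000) mod 2 = 0+0+0+1+1+1+0+0+0+0+0+0+1+0+0+0+0+0+0+1+1+1+1+0+0+0+0+0+0+0+0 mod 2 = 0
  s[3] = (0000000111111110000000011111111)·(1101110110001000111111110000000) mod 2 = 0+0+0+0+0+0+0+1+1+0+0+0+1+0+0+0+0+0+0+0+0+0+0+1+0+0+0+0+0+0+0 mod 2 = 0
  s[4] = (0000000000000001111111111111111)·(1101110110001000111111110000000) mod 2 = 0+0+0+0+0+0+0+0+0+0+0+0+0+0+0+0+1+1+1+1+1+1+1+1+0+0+0+0+0+0+0 mod 2 = 0
Syndrome = 00000
s = 0: no error detected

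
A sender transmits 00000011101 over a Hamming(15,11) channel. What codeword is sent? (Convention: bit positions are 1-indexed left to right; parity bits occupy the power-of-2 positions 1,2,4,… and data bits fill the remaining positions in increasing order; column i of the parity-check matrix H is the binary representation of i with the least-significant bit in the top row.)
Codeword c = d · G (mod 2), d = 00000011101:
  c[0] = d·G[:,0] = (00000011101)·(11011010101) mod 2 = 0+0+0+0+0+0+1+0+1+0+1 mod 2 = 1
  c[1] = d·G[:,1] = (00000011101)·(10110110011) mod 2 = 0+0+0+0+0+0+1+0+0+0+1 mod 2 = 0
  c[2] = d·G[:,2] = (00000011101)·(10000000000) mod 2 = 0+0+0+0+0+0+0+0+0+0+0 mod 2 = 0
  c[3] = d·G[:,3] = (00000011101)·(01110001111) mod 2 = 0+0+0+0+0+0+0+1+1+0+1 mod 2 = 1
  c[4] = d·G[:,4] = (00000011101)·(01000000000) mod 2 = 0+0+0+0+0+0+0+0+0+0+0 mod 2 = 0
  c[5] = d·G[:,5] = (00000011101)·(00100000000) mod 2 = 0+0+0+0+0+0+0+0+0+0+0 mod 2 = 0
  c[6] = d·G[:,6] = (00000011101)·(00010000000) mod 2 = 0+0+0+0+0+0+0+0+0+0+0 mod 2 = 0
  c[7] = d·G[:,7] = (00000011101)·(00001111111) mod 2 = 0+0+0+0+0+0+1+1+1+0+1 mod 2 = 0
  c[8] = d·G[:,8] = (00000011101)·(00001000000) mod 2 = 0+0+0+0+0+0+0+0+0+0+0 mod 2 = 0
  c[9] = d·G[:,9] = (00000011101)·(00000100000) mod 2 = 0+0+0+0+0+0+0+0+0+0+0 mod 2 = 0
  c[10] = d·G[:,10] = (00000011101)·(00000010000) mod 2 = 0+0+0+0+0+0+1+0+0+0+0 mod 2 = 1
  c[11] = d·G[:,11] = (00000011101)·(00000001000) mod 2 = 0+0+0+0+0+0+0+1+0+0+0 mod 2 = 1
  c[12] = d·G[:,12] = (00000011101)·(00000000100) mod 2 = 0+0+0+0+0+0+0+0+1+0+0 mod 2 = 1
  c[13] = d·G[:,13] = (00000011101)·(00000000010) mod 2 = 0+0+0+0+0+0+0+0+0+0+0 mod 2 = 0
  c[14] = d·G[:,14] = (00000011101)·(00000000001) mod 2 = 0+0+0+0+0+0+0+0+0+0+1 mod 2 = 1
Codeword = 100100000011101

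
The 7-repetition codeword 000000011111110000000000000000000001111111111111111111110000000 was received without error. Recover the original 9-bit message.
Split into 7-bit blocks: 0000000 1111111 0000000 0000000 0000000 1111111 1111111 1111111 0000000
Data = 010001110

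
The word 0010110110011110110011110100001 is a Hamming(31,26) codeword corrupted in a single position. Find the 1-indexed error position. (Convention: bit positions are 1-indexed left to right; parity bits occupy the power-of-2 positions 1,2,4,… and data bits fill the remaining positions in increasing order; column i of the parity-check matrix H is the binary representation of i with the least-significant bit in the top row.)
Syndrome s = H · r^T (mod 2), r = 0010110110011110110011110100001:
  s[0] = (1010101010101010101010101010101)·(0010110110011110110011110100001) mod 2 = 0+0+1+0+1+0+0+0+1+0+0+0+1+0+1+0+1+0+0+0+1+0+1+0+0+0+0+0+0+0+1 mod 2 = 1
  s[1] = (0110011001100110011001100110011)·(0010110110011110110011110100001) mod 2 = 0+0+1+0+0+1+0+0+0+0+0+0+0+1+1+0+0+1+0+0+0+1+1+0+0+1+0+0+0+0+1 mod 2 = 1
  s[2] = (0001111000011110000111100001111)·(0010110110011110110011110100001) mod 2 = 0+0+0+0+1+1+0+0+0+0+0+1+1+1+1+0+0+0+0+0+1+1+1+0+0+0+0+0+0+0+1 mod 2 = 0
  s[3] = (0000000111111110000000011111111)·(0010110110011110110011110100001) mod 2 = 0+0+0+0+0+0+0+1+1+0+0+1+1+1+1+0+0+0+0+0+0+0+0+1+0+1+0+0+0+0+1 mod 2 = 1
  s[4] = (0000000000000001111111111111111)·(0010110110011110110011110100001) mod 2 = 0+0+0+0+0+0+0+0+0+0+0+0+0+0+0+0+1+1+0+0+1+1+1+1+0+1+0+0+0+0+1 mod 2 = 0
Syndrome = 11010
Column i of H is the binary representation of i, so the syndrome is the binary index of the flipped bit.
Read s = 11010 with s[0] as LSB: 1·2^0 + 1·2^1 + 0·2^2 + 1·2^3 + 0·2^4 = 11.
Error is at bit position 11.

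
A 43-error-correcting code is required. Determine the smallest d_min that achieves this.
Correcting t errors requires d_min ≥ 2t + 1 = 2·43 + 1 = 87.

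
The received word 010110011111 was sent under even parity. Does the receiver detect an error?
Sum of received bits: 0+1+0+1+1+0+0+1+1+1+1+1 = 8; 8 mod 2 = 0. Result is 0 → no error detected.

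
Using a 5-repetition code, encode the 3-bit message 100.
Repeat each bit 5× and concatenate:
1→11111  0→00000  0→00000
Codeword = 111110000000000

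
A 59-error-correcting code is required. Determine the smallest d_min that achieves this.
Correcting t errors requires d_min ≥ 2t + 1 = 2·59 + 1 = 119.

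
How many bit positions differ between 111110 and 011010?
XOR = 100100, count of 1s = 2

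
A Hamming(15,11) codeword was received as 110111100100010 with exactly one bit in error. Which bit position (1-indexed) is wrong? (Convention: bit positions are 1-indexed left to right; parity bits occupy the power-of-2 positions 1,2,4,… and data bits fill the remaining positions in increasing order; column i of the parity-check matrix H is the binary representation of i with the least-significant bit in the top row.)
Syndrome s = H · r^T (mod 2), r = 110111100100010:
  s[0] = (101010101010101)·(110111100100010) mod 2 = 1+0+0+0+1+0+1+0+0+0+0+0+0+0+0 mod 2 = 1
  s[1] = (011001100110011)·(110111100100010) mod 2 = 0+1+0+0+0+1+1+0+0+1+0+0+0+1+0 mod 2 = 1
  s[2] = (000111100001111)·(110111100100010) mod 2 = 0+0+0+1+1+1+1+0+0+0+0+0+0+1+0 mod 2 = 1
  s[3] = (000000011111111)·(110111100100010) mod 2 = 0+0+0+0+0+0+0+0+0+1+0+0+0+1+0 mod 2 = 0
Syndrome = 1110
Column i of H is the binary representation of i, so the syndrome is the binary index of the flipped bit.
Read s = 1110 with s[0] as LSB: 1·2^0 + 1·2^1 + 1·2^2 + 0·2^3 = 7.
Error is at bit position 7.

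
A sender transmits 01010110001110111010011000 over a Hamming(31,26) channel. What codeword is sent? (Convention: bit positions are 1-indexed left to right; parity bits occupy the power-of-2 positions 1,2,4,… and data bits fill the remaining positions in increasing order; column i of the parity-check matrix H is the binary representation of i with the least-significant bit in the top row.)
Codeword c = d · G (mod 2), d = 01010110001110111010011000:
  c[0] = d·G[:,0] = (01010110001110111010011000)·(11011010101101010101010101) mod 2 = 0+1+0+1+0+0+1+0+0+0+1+1+0+0+0+1+0+0+0+0+0+1+0+0+0+0 mod 2 = 1
  c[1] = d·G[:,1] = (01010110001110111010011000)·(10110110011011001100110011) mod 2 = 0+0+0+1+0+1+1+0+0+0+1+0+1+0+0+0+1+0+0+0+0+1+0+0+0+0 mod 2 = 1
  c[2] = d·G[:,2] = (01010110001110111010011000)·(10000000000000000000000000) mod 2 = 0+0+0+0+0+0+0+0+0+0+0+0+0+0+0+0+0+0+0+0+0+0+0+0+0+0 mod 2 = 0
  c[3] = d·G[:,3] = (01010110001110111010011000)·(01110001111000111100001111) mod 2 = 0+1+0+1+0+0+0+0+0+0+1+0+0+0+1+1+1+0+0+0+0+0+1+0+0+0 mod 2 = 1
  c[4] = d·G[:,4] = (01010110001110111010011000)·(01000000000000000000000000) mod 2 = 0+1+0+0+0+0+0+0+0+0+0+0+0+0+0+0+0+0+0+0+0+0+0+0+0+0 mod 2 = 1
  c[5] = d·G[:,5] = (01010110001110111010011000)·(00100000000000000000000000) mod 2 = 0+0+0+0+0+0+0+0+0+0+0+0+0+0+0+0+0+0+0+0+0+0+0+0+0+0 mod 2 = 0
  c[6] = d·G[:,6] = (01010110001110111010011000)·(00010000000000000000000000) mod 2 = 0+0+0+1+0+0+0+0+0+0+0+0+0+0+0+0+0+0+0+0+0+0+0+0+0+0 mod 2 = 1
  c[7] = d·G[:,7] = (01010110001110111010011000)·(00001111111000000011111111) mod 2 = 0+0+0+0+0+1+1+0+0+0+1+0+0+0+0+0+0+0+1+0+0+1+1+0+0+0 mod 2 = 0
  c[8] = d·G[:,8] = (01010110001110111010011000)·(00001000000000000000000000) mod 2 = 0+0+0+0+0+0+0+0+0+0+0+0+0+0+0+0+0+0+0+0+0+0+0+0+0+0 mod 2 = 0
  c[9] = d·G[:,9] = (01010110001110111010011000)·(00000100000000000000000000) mod 2 = 0+0+0+0+0+1+0+0+0+0+0+0+0+0+0+0+0+0+0+0+0+0+0+0+0+0 mod 2 = 1
  c[10] = d·G[:,10] = (01010110001110111010011000)·(00000010000000000000000000) mod 2 = 0+0+0+0+0+0+1+0+0+0+0+0+0+0+0+0+0+0+0+0+0+0+0+0+0+0 mod 2 = 1
  c[11] = d·G[:,11] = (01010110001110111010011000)·(00000001000000000000000000) mod 2 = 0+0+0+0+0+0+0+0+0+0+0+0+0+0+0+0+0+0+0+0+0+0+0+0+0+0 mod 2 = 0
  c[12] = d·G[:,12] = (01010110001110111010011000)·(00000000100000000000000000) mod 2 = 0+0+0+0+0+0+0+0+0+0+0+0+0+0+0+0+0+0+0+0+0+0+0+0+0+0 mod 2 = 0
  c[13] = d·G[:,13] = (01010110001110111010011000)·(00000000010000000000000000) mod 2 = 0+0+0+0+0+0+0+0+0+0+0+0+0+0+0+0+0+0+0+0+0+0+0+0+0+0 mod 2 = 0
  c[14] = d·G[:,14] = (01010110001110111010011000)·(00000000001000000000000000) mod 2 = 0+0+0+0+0+0+0+0+0+0+1+0+0+0+0+0+0+0+0+0+0+0+0+0+0+0 mod 2 = 1
  c[15] = d·G[:,15] = (01010110001110111010011000)·(00000000000111111111111111) mod 2 = 0+0+0+0+0+0+0+0+0+0+0+1+1+0+1+1+1+0+1+0+0+1+1+0+0+0 mod 2 = 0
  c[16] = d·G[:,16] = (01010110001110111010011000)·(00000000000100000000000000) mod 2 = 0+0+0+0+0+0+0+0+0+0+0+1+0+0+0+0+0+0+0+0+0+0+0+0+0+0 mod 2 = 1
  c[17] = d·G[:,17] = (01010110001110111010011000)·(00000000000010000000000000) mod 2 = 0+0+0+0+0+0+0+0+0+0+0+0+1+0+0+0+0+0+0+0+0+0+0+0+0+0 mod 2 = 1
  c[18] = d·G[:,18] = (01010110001110111010011000)·(00000000000001000000000000) mod 2 = 0+0+0+0+0+0+0+0+0+0+0+0+0+0+0+0+0+0+0+0+0+0+0+0+0+0 mod 2 = 0
  c[19] = d·G[:,19] = (01010110001110111010011000)·(00000000000000100000000000) mod 2 = 0+0+0+0+0+0+0+0+0+0+0+0+0+0+1+0+0+0+0+0+0+0+0+0+0+0 mod 2 = 1
  c[20] = d·G[:,20] = (01010110001110111010011000)·(00000000000000010000000000) mod 2 = 0+0+0+0+0+0+0+0+0+0+0+0+0+0+0+1+0+0+0+0+0+0+0+0+0+0 mod 2 = 1
  c[21] = d·G[:,21] = (01010110001110111010011000)·(00000000000000001000000000) mod 2 = 0+0+0+0+0+0+0+0+0+0+0+0+0+0+0+0+1+0+0+0+0+0+0+0+0+0 mod 2 = 1
  c[22] = d·G[:,22] = (01010110001110111010011000)·(00000000000000000100000000) mod 2 = 0+0+0+0+0+0+0+0+0+0+0+0+0+0+0+0+0+0+0+0+0+0+0+0+0+0 mod 2 = 0
  c[23] = d·G[:,23] = (01010110001110111010011000)·(00000000000000000010000000) mod 2 = 0+0+0+0+0+0+0+0+0+0+0+0+0+0+0+0+0+0+1+0+0+0+0+0+0+0 mod 2 = 1
  c[24] = d·G[:,24] = (01010110001110111010011000)·(00000000000000000001000000) mod 2 = 0+0+0+0+0+0+0+0+0+0+0+0+0+0+0+0+0+0+0+0+0+0+0+0+0+0 mod 2 = 0
  c[25] = d·G[:,25] = (01010110001110111010011000)·(00000000000000000000100000) mod 2 = 0+0+0+0+0+0+0+0+0+0+0+0+0+0+0+0+0+0+0+0+0+0+0+0+0+0 mod 2 = 0
  c[26] = d·G[:,26] = (01010110001110111010011000)·(00000000000000000000010000) mod 2 = 0+0+0+0+0+0+0+0+0+0+0+0+0+0+0+0+0+0+0+0+0+1+0+0+0+0 mod 2 = 1
  c[27] = d·G[:,27] = (01010110001110111010011000)·(00000000000000000000001000) mod 2 = 0+0+0+0+0+0+0+0+0+0+0+0+0+0+0+0+0+0+0+0+0+0+1+0+0+0 mod 2 = 1
  c[28] = d·G[:,28] = (01010110001110111010011000)·(00000000000000000000000100) mod 2 = 0+0+0+0+0+0+0+0+0+0+0+0+0+0+0+0+0+0+0+0+0+0+0+0+0+0 mod 2 = 0
  c[29] = d·G[:,29] = (01010110001110111010011000)·(00000000000000000000000010) mod 2 = 0+0+0+0+0+0+0+0+0+0+0+0+0+0+0+0+0+0+0+0+0+0+0+0+0+0 mod 2 = 0
  c[30] = d·G[:,30] = (01010110001110111010011000)·(00000000000000000000000001) mod 2 = 0+0+0+0+0+0+0+0+0+0+0+0+0+0+0+0+0+0+0+0+0+0+0+0+0+0 mod 2 = 0
Codeword = 1101101001100010110111010011000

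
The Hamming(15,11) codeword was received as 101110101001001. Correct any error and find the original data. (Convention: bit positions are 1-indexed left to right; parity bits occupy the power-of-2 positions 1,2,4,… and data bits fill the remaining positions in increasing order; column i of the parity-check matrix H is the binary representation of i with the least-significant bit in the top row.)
Syndrome s = H · r^T (mod 2), r = 101110101001001:
  s[0] = (101010101010101)·(101110101001001) mod 2 = 1+0+1+0+1+0+1+0+1+0+0+0+0+0+1 mod 2 = 0
  s[1] = (011001100110011)·(101110101001001) mod 2 = 0+0+1+0+0+0+1+0+0+0+0+0+0+0+1 mod 2 = 1
  s[2] = (000111100001111)·(101110101001001) mod 2 = 0+0+0+1+1+0+1+0+0+0+0+1+0+0+1 mod 2 = 1
  s[3] = (000000011111111)·(101110101001001) mod 2 = 0+0+0+0+0+0+0+0+1+0+0+1+0+0+1 mod 2 = 1
Syndrome = 0111
Column 14 of H equals this syndrome → error at bit 14 (1-indexed).
Flip bit 14: 101110101001001 → 101110101001011
Extract data bits at positions {3,5,6,7,9,10,11,12,13,14,15}: 11011001011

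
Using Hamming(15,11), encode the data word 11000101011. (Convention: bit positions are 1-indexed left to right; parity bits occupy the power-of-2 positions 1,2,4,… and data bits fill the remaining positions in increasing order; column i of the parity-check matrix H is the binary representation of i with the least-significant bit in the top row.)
Codeword c = d · G (mod 2), d = 11000101011:
  c[0] = d·G[:,0] = (11000101011)·(11011010101) mod 2 = 1+1+0+0+0+0+0+0+0+0+1 mod 2 = 1
  c[1] = d·G[:,1] = (11000101011)·(10110110011) mod 2 = 1+0+0+0+0+1+0+0+0+1+1 mod 2 = 0
  c[2] = d·G[:,2] = (11000101011)·(10000000000) mod 2 = 1+0+0+0+0+0+0+0+0+0+0 mod 2 = 1
  c[3] = d·G[:,3] = (11000101011)·(01110001111) mod 2 = 0+1+0+0+0+0+0+1+0+1+1 mod 2 = 0
  c[4] = d·G[:,4] = (11000101011)·(01000000000) mod 2 = 0+1+0+0+0+0+0+0+0+0+0 mod 2 = 1
  c[5] = d·G[:,5] = (11000101011)·(00100000000) mod 2 = 0+0+0+0+0+0+0+0+0+0+0 mod 2 = 0
  c[6] = d·G[:,6] = (11000101011)·(00010000000) mod 2 = 0+0+0+0+0+0+0+0+0+0+0 mod 2 = 0
  c[7] = d·G[:,7] = (11000101011)·(00001111111) mod 2 = 0+0+0+0+0+1+0+1+0+1+1 mod 2 = 0
  c[8] = d·G[:,8] = (11000101011)·(00001000000) mod 2 = 0+0+0+0+0+0+0+0+0+0+0 mod 2 = 0
  c[9] = d·G[:,9] = (11000101011)·(00000100000) mod 2 = 0+0+0+0+0+1+0+0+0+0+0 mod 2 = 1
  c[10] = d·G[:,10] = (11000101011)·(00000010000) mod 2 = 0+0+0+0+0+0+0+0+0+0+0 mod 2 = 0
  c[11] = d·G[:,11] = (11000101011)·(00000001000) mod 2 = 0+0+0+0+0+0+0+1+0+0+0 mod 2 = 1
  c[12] = d·G[:,12] = (11000101011)·(00000000100) mod 2 = 0+0+0+0+0+0+0+0+0+0+0 mod 2 = 0
  c[13] = d·G[:,13] = (11000101011)·(00000000010) mod 2 = 0+0+0+0+0+0+0+0+0+1+0 mod 2 = 1
  c[14] = d·G[:,14] = (11000101011)·(00000000001) mod 2 = 0+0+0+0+0+0+0+0+0+0+1 mod 2 = 1
Codeword = 101010000101011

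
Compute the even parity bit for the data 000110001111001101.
Sum of data bits: 0+0+0+1+1+0+0+0+1+1+1+1+0+0+1+1+0+1 = 9.
9 mod 2 = 1, so parity bit = 1.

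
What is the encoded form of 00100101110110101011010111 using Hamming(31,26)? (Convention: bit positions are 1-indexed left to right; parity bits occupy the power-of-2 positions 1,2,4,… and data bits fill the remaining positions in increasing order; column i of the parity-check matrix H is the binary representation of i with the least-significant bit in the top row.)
Codeword c = d · G (mod 2), d = 00100101110110101011010111:
  c[0] = d·G[:,0] = (00100101110110101011010111)·(11011010101101010101010101) mod 2 = 0+0+0+0+0+0+0+0+1+0+0+1+0+0+0+0+0+0+0+1+0+1+0+1+0+1 mod 2 = 0
  c[1] = d·G[:,1] = (00100101110110101011010111)·(10110110011011001100110011) mod 2 = 0+0+1+0+0+1+0+0+0+1+0+0+1+0+0+0+1+0+0+0+0+1+0+0+1+1 mod 2 = 0
  c[2] = d·G[:,2] = (00100101110110101011010111)·(10000000000000000000000000) mod 2 = 0+0+0+0+0+0+0+0+0+0+0+0+0+0+0+0+0+0+0+0+0+0+0+0+0+0 mod 2 = 0
  c[3] = d·G[:,3] = (00100101110110101011010111)·(01110001111000111100001111) mod 2 = 0+0+1+0+0+0+0+1+1+1+0+0+0+0+1+0+1+0+0+0+0+0+0+1+1+1 mod 2 = 1
  c[4] = d·G[:,4] = (00100101110110101011010111)·(01000000000000000000000000) mod 2 = 0+0+0+0+0+0+0+0+0+0+0+0+0+0+0+0+0+0+0+0+0+0+0+0+0+0 mod 2 = 0
  c[5] = d·G[:,5] = (00100101110110101011010111)·(00100000000000000000000000) mod 2 = 0+0+1+0+0+0+0+0+0+0+0+0+0+0+0+0+0+0+0+0+0+0+0+0+0+0 mod 2 = 1
  c[6] = d·G[:,6] = (00100101110110101011010111)·(00010000000000000000000000) mod 2 = 0+0+0+0+0+0+0+0+0+0+0+0+0+0+0+0+0+0+0+0+0+0+0+0+0+0 mod 2 = 0
  c[7] = d·G[:,7] = (00100101110110101011010111)·(00001111111000000011111111) mod 2 = 0+0+0+0+0+1+0+1+1+1+0+0+0+0+0+0+0+0+1+1+0+1+0+1+1+1 mod 2 = 0
  c[8] = d·G[:,8] = (00100101110110101011010111)·(00001000000000000000000000) mod 2 = 0+0+0+0+0+0+0+0+0+0+0+0+0+0+0+0+0+0+0+0+0+0+0+0+0+0 mod 2 = 0
  c[9] = d·G[:,9] = (00100101110110101011010111)·(00000100000000000000000000) mod 2 = 0+0+0+0+0+1+0+0+0+0+0+0+0+0+0+0+0+0+0+0+0+0+0+0+0+0 mod 2 = 1
  c[10] = d·G[:,10] = (00100101110110101011010111)·(00000010000000000000000000) mod 2 = 0+0+0+0+0+0+0+0+0+0+0+0+0+0+0+0+0+0+0+0+0+0+0+0+0+0 mod 2 = 0
  c[11] = d·G[:,11] = (00100101110110101011010111)·(00000001000000000000000000) mod 2 = 0+0+0+0+0+0+0+1+0+0+0+0+0+0+0+0+0+0+0+0+0+0+0+0+0+0 mod 2 = 1
  c[12] = d·G[:,12] = (00100101110110101011010111)·(00000000100000000000000000) mod 2 = 0+0+0+0+0+0+0+0+1+0+0+0+0+0+0+0+0+0+0+0+0+0+0+0+0+0 mod 2 = 1
  c[13] = d·G[:,13] = (00100101110110101011010111)·(00000000010000000000000000) mod 2 = 0+0+0+0+0+0+0+0+0+1+0+0+0+0+0+0+0+0+0+0+0+0+0+0+0+0 mod 2 = 1
  c[14] = d·G[:,14] = (00100101110110101011010111)·(00000000001000000000000000) mod 2 = 0+0+0+0+0+0+0+0+0+0+0+0+0+0+0+0+0+0+0+0+0+0+0+0+0+0 mod 2 = 0
  c[15] = d·G[:,15] = (00100101110110101011010111)·(00000000000111111111111111) mod 2 = 0+0+0+0+0+0+0+0+0+0+0+1+1+0+1+0+1+0+1+1+0+1+0+1+1+1 mod 2 = 0
  c[16] = d·G[:,16] = (00100101110110101011010111)·(00000000000100000000000000) mod 2 = 0+0+0+0+0+0+0+0+0+0+0+1+0+0+0+0+0+0+0+0+0+0+0+0+0+0 mod 2 = 1
  c[17] = d·G[:,17] = (00100101110110101011010111)·(00000000000010000000000000) mod 2 = 0+0+0+0+0+0+0+0+0+0+0+0+1+0+0+0+0+0+0+0+0+0+0+0+0+0 mod 2 = 1
  c[18] = d·G[:,18] = (00100101110110101011010111)·(00000000000001000000000000) mod 2 = 0+0+0+0+0+0+0+0+0+0+0+0+0+0+0+0+0+0+0+0+0+0+0+0+0+0 mod 2 = 0
  c[19] = d·G[:,19] = (00100101110110101011010111)·(00000000000000100000000000) mod 2 = 0+0+0+0+0+0+0+0+0+0+0+0+0+0+1+0+0+0+0+0+0+0+0+0+0+0 mod 2 = 1
  c[20] = d·G[:,20] = (00100101110110101011010111)·(00000000000000010000000000) mod 2 = 0+0+0+0+0+0+0+0+0+0+0+0+0+0+0+0+0+0+0+0+0+0+0+0+0+0 mod 2 = 0
  c[21] = d·G[:,21] = (00100101110110101011010111)·(00000000000000001000000000) mod 2 = 0+0+0+0+0+0+0+0+0+0+0+0+0+0+0+0+1+0+0+0+0+0+0+0+0+0 mod 2 = 1
  c[22] = d·G[:,22] = (00100101110110101011010111)·(00000000000000000100000000) mod 2 = 0+0+0+0+0+0+0+0+0+0+0+0+0+0+0+0+0+0+0+0+0+0+0+0+0+0 mod 2 = 0
  c[23] = d·G[:,23] = (00100101110110101011010111)·(00000000000000000010000000) mod 2 = 0+0+0+0+0+0+0+0+0+0+0+0+0+0+0+0+0+0+1+0+0+0+0+0+0+0 mod 2 = 1
  c[24] = d·G[:,24] = (00100101110110101011010111)·(00000000000000000001000000) mod 2 = 0+0+0+0+0+0+0+0+0+0+0+0+0+0+0+0+0+0+0+1+0+0+0+0+0+0 mod 2 = 1
  c[25] = d·G[:,25] = (00100101110110101011010111)·(00000000000000000000100000) mod 2 = 0+0+0+0+0+0+0+0+0+0+0+0+0+0+0+0+0+0+0+0+0+0+0+0+0+0 mod 2 = 0
  c[26] = d·G[:,26] = (00100101110110101011010111)·(00000000000000000000010000) mod 2 = 0+0+0+0+0+0+0+0+0+0+0+0+0+0+0+0+0+0+0+0+0+1+0+0+0+0 mod 2 = 1
  c[27] = d·G[:,27] = (00100101110110101011010111)·(00000000000000000000001000) mod 2 = 0+0+0+0+0+0+0+0+0+0+0+0+0+0+0+0+0+0+0+0+0+0+0+0+0+0 mod 2 = 0
  c[28] = d·G[:,28] = (00100101110110101011010111)·(00000000000000000000000100) mod 2 = 0+0+0+0+0+0+0+0+0+0+0+0+0+0+0+0+0+0+0+0+0+0+0+1+0+0 mod 2 = 1
  c[29] = d·G[:,29] = (00100101110110101011010111)·(00000000000000000000000010) mod 2 = 0+0+0+0+0+0+0+0+0+0+0+0+0+0+0+0+0+0+0+0+0+0+0+0+1+0 mod 2 = 1
  c[30] = d·G[:,30] = (00100101110110101011010111)·(00000000000000000000000001) mod 2 = 0+0+0+0+0+0+0+0+0+0+0+0+0+0+0+0+0+0+0+0+0+0+0+0+0+1 mod 2 = 1
Codeword = 0001010001011100110101011010111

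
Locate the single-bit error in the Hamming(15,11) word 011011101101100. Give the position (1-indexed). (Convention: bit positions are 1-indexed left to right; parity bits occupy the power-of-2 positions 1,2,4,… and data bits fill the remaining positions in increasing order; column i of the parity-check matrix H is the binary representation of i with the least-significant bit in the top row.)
Syndrome s = H · r^T (mod 2), r = 011011101101100:
  s[0] = (101010101010101)·(011011101101100) mod 2 = 0+0+1+0+1+0+1+0+1+0+0+0+1+0+0 mod 2 = 1
  s[1] = (011001100110011)·(011011101101100) mod 2 = 0+1+1+0+0+1+1+0+0+1+0+0+0+0+0 mod 2 = 1
  s[2] = (000111100001111)·(011011101101100) mod 2 = 0+0+0+0+1+1+1+0+0+0+0+1+1+0+0 mod 2 = 1
  s[3] = (000000011111111)·(011011101101100) mod 2 = 0+0+0+0+0+0+0+0+1+1+0+1+1+0+0 mod 2 = 0
Syndrome = 1110
Column i of H is the binary representation of i, so the syndrome is the binary index of the flipped bit.
Read s = 1110 with s[0] as LSB: 1·2^0 + 1·2^1 + 1·2^2 + 0·2^3 = 7.
Error is at bit position 7.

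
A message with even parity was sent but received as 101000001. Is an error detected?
Sum of received bits: 1+0+1+0+0+0+0+0+1 = 3; 3 mod 2 = 1. Result is 1 ≠ 0 → error detected.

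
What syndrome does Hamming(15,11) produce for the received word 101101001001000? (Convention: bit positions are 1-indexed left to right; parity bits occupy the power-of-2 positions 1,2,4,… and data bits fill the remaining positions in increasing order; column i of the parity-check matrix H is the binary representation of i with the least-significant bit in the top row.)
Syndrome s = H · r^T (mod 2), r = 101101001001000:
  s[0] = (101010101010101)·(101101001001000) mod 2 = 1+0+1+0+0+0+0+0+1+0+0+0+0+0+0 mod 2 = 1
  s[1] = (011001100110011)·(101101001001000) mod 2 = 0+0+1+0+0+1+0+0+0+0+0+0+0+0+0 mod 2 = 0
  s[2] = (000111100001111)·(101101001001000) mod 2 = 0+0+0+1+0+1+0+0+0+0+0+1+0+0+0 mod 2 = 1
  s[3] = (000000011111111)·(101101001001000) mod 2 = 0+0+0+0+0+0+0+0+1+0+0+1+0+0+0 mod 2 = 0
Syndrome = 1010
Non-zero syndrome: error at position 5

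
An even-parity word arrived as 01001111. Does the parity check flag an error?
Sum of received bits: 0+1+0+0+1+1+1+1 = 5; 5 mod 2 = 1. Result is 1 ≠ 0 → error detected.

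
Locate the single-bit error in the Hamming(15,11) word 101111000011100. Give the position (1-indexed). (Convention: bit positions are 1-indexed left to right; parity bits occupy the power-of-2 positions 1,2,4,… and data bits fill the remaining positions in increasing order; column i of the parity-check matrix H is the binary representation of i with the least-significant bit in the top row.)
Syndrome s = H · r^T (mod 2), r = 101111000011100:
  s[0] = (101010101010101)·(101111000011100) mod 2 = 1+0+1+0+1+0+0+0+0+0+1+0+1+0+0 mod 2 = 1
  s[1] = (011001100110011)·(101111000011100) mod 2 = 0+0+1+0+0+1+0+0+0+0+1+0+0+0+0 mod 2 = 1
  s[2] = (000111100001111)·(101111000011100) mod 2 = 0+0+0+1+1+1+0+0+0+0+0+1+1+0+0 mod 2 = 1
  s[3] = (000000011111111)·(101111000011100) mod 2 = 0+0+0+0+0+0+0+0+0+0+1+1+1+0+0 mod 2 = 1
Syndrome = 1111
Column i of H is the binary representation of i, so the syndrome is the binary index of the flipped bit.
Read s = 1111 with s[0] as LSB: 1·2^0 + 1·2^1 + 1·2^2 + 1·2^3 = 15.
Error is at bit position 15.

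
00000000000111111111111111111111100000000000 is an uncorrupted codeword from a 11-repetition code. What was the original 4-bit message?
Split into 11-bit blocks: 00000000000 11111111111 11111111111 00000000000
Data = 0110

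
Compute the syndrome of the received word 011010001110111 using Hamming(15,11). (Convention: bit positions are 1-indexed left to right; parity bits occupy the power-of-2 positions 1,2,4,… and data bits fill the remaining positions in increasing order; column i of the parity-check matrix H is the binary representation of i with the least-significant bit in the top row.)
Syndrome s = H · r^T (mod 2), r = 011010001110111:
  s[0] = (101010101010101)·(011010001110111) mod 2 = 0+0+1+0+1+0+0+0+1+0+1+0+1+0+1 mod 2 = 0
  s[1] = (011001100110011)·(011010001110111) mod 2 = 0+1+1+0+0+0+0+0+0+1+1+0+0+1+1 mod 2 = 0
  s[2] = (000111100001111)·(011010001110111) mod 2 = 0+0+0+0+1+0+0+0+0+0+0+0+1+1+1 mod 2 = 0
  s[3] = (000000011111111)·(011010001110111) mod 2 = 0+0+0+0+0+0+0+0+1+1+1+0+1+1+1 mod 2 = 0
Syndrome = 0000
s = 0: no error detected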